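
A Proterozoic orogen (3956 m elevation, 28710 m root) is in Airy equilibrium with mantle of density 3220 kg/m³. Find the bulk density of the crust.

ρ_c h = (ρ_m − ρ_c) r → ρ_c (h + r) = ρ_m r → ρ_c = ρ_m r / (h + r).
ρ_c = 3220 × 28710 m / (3956 m + 28710 m) = 2830 kg/m³.

2830 kg/m³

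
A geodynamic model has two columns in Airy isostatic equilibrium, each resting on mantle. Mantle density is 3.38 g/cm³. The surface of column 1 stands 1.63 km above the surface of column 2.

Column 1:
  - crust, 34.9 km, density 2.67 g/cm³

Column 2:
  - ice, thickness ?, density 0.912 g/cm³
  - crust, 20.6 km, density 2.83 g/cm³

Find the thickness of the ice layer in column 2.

Take the compensation level at the base of the deeper column (depth z_c below the surface of column 1) and equate Σ ρ_i t_i down to z_c; mantle fills any gap and the z_c terms cancel.
Column 1: 34.9×2.67 + (z_c − 34.9)×3.38
Column 2: 1.63×0 + x×0.912 + 20.6×2.83 + (z_c − 1.63 − 20.6 − x)×3.38
The z_c×3.38 term appears on both sides and cancels. Collect the known terms of each column as K = Σ(ρt)_known − 3.38 × (depth of known layers): K_1 = 93.183 − 3.38×34.9 = −24.779; K_2 = 58.298 − 3.38×(1.63 + 20.6) = −16.8394.
Balance: K_1 = K_2 − x×(3.38 − 0.912), so x = (K_2 − K_1)/(3.38 − 0.912) = 7.9396/2.468 = 3.22 km.

3.22 km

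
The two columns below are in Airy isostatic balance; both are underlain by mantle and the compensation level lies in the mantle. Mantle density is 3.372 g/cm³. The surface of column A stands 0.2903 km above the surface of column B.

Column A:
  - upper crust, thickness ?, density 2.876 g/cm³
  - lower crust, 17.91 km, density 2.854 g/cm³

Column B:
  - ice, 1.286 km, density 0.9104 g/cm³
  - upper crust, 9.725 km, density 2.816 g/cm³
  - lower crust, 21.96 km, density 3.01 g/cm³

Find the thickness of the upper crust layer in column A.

Take the compensation level at the base of the deeper column (depth z_c below the surface of column A) and equate Σ ρ_i t_i down to z_c; mantle fills any gap and the z_c terms cancel.
Column A: x×2.876 + 17.91×2.854 + (z_c − 17.91 − x)×3.372
Column B: 0.2903×0 + 1.286×0.9104 + 9.725×2.816 + 21.96×3.01 + (z_c − 0.2903 − 32.971)×3.372
The z_c×3.372 term appears on both sides and cancels. Collect the known terms of each column as K = Σ(ρt)_known − 3.372 × (depth of known layers): K_A = 51.11514 − 3.372×17.91 = −9.27738; K_B = 94.6559744 − 3.372×(0.2903 + 32.971) = −17.5011292.
Balance: K_A − x×(3.372 − 2.876) = K_B, so x = (K_A − K_B)/(3.372 − 2.876) = 8.22375/0.496 = 16.6 km.

16.6 km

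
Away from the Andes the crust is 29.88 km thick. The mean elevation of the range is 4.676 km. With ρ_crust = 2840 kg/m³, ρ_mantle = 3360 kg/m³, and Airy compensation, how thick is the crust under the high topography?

60.1 km

Root depth r = h ρ_c / (ρ_m − ρ_c) = 4.676 km × 2840 / 520 = 25.54 km.
Total thickness = T + h + r = 29.88 km + 4.676 km + 25.54 km = 60.1 km.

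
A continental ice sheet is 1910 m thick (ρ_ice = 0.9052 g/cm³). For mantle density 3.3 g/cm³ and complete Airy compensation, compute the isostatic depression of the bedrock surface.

Equating mass per unit area of the two columns: the ice load ρ_ice t is balanced by mantle displaced below, ρ_m s.
s = t ρ_ice / ρ_m = 1910 m × 0.9052/3.3 = 524 m.

524 m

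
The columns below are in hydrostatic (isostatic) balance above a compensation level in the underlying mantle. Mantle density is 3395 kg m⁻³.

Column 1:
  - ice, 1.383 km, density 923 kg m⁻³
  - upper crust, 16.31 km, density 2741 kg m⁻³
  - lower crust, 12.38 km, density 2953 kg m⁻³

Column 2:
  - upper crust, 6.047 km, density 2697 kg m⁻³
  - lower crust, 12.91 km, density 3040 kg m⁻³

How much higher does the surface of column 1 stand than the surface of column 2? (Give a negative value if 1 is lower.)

3.17 km

For any compensation level in the mantle, the mantle terms cancel and isostasy reduces to e = (Σt_1 − Σt_2) − (Σ(ρt)_1 − Σ(ρt)_2) / ρ_m.
Σt_1 = 30.073 km; Σt_2 = 18.957 km; Σ(ρt)_1 = 82540.359; Σ(ρt)_2 = 55555.159 (in km·kg m⁻³).
e = (30.073 − 18.957) − (82540.359 − 55555.159) / 3395 = 3.17 km.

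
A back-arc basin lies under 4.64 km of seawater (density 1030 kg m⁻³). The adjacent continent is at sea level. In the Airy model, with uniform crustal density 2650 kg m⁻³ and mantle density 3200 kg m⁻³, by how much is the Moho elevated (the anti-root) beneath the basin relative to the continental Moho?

13.7 km

Equating mass per unit area of the two columns: replacing crust with seawater at the top is compensated by replacing crust with mantle at the base: d (ρ_c − ρ_w) = a (ρ_m − ρ_c).
a = d (ρ_c − ρ_w)/(ρ_m − ρ_c) = 4.64 km × 1620/550 = 13.7 km.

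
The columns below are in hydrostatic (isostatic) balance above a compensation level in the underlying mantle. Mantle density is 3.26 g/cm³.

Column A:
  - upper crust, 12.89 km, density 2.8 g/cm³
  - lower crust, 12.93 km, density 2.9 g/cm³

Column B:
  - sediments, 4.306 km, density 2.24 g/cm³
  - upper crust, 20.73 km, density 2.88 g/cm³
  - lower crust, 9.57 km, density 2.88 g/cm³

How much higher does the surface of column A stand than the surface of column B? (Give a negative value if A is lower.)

For any compensation level in the mantle, the mantle terms cancel and isostasy reduces to e = (Σt_A − Σt_B) − (Σ(ρt)_A − Σ(ρt)_B) / ρ_m.
Σt_A = 25.82 km; Σt_B = 34.606 km; Σ(ρt)_A = 73.589; Σ(ρt)_B = 96.90944 (in km·g/cm³).
e = (25.82 − 34.606) − (73.589 − 96.90944) / 3.26 = −1.63 km.

−1.63 km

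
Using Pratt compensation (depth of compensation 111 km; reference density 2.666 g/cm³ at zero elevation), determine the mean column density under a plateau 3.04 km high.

2.59 g/cm³

Pratt balance: ρ_ref D = ρ (D + h).
ρ = ρ_ref D/(D + h) = 2.666 × 111 km/(111 km + 3.04 km) = 2.59 g/cm³.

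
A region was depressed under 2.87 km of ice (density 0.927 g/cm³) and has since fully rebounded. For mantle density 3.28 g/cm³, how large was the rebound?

Removing the load lets mantle flow back in; uplift u satisfies ρ_ice t = ρ_m u.
u = t ρ_ice/ρ_m = 2.87 km × 0.927/3.28 = 0.811 km.

0.811 km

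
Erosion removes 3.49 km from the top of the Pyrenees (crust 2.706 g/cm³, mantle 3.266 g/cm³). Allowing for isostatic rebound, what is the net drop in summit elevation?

Rebound u = e ρ_c/ρ_m = 3.49 km × 2.706/3.266 = 2.892 km.
Net surface drop = e − u = 3.49 km − 2.892 km = e (ρ_m − ρ_c)/ρ_m = 0.598 km.

0.598 km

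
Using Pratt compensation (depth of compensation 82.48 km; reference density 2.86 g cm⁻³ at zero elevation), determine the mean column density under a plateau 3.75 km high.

2.74 g cm⁻³

Pratt balance: ρ_ref D = ρ (D + h).
ρ = ρ_ref D/(D + h) = 2.86 × 82.48 km/(82.48 km + 3.75 km) = 2.74 g cm⁻³.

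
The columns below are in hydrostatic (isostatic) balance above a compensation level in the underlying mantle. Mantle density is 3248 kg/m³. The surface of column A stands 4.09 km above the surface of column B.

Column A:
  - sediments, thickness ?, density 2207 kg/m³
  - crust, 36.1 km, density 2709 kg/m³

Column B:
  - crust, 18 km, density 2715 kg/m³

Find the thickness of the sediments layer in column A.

Take the compensation level at the base of the deeper column (depth z_c below the surface of column A) and equate Σ ρ_i t_i down to z_c; mantle fills any gap and the z_c terms cancel.
Column A: x×2207 + 36.1×2709 + (z_c − 36.1 − x)×3248
Column B: 4.09×0 + 18×2715 + (z_c − 4.09 − 18)×3248
The z_c×3248 term appears on both sides and cancels. Collect the known terms of each column as K = Σ(ρt)_known − 3248 × (depth of known layers): K_A = 97794.9 − 3248×36.1 = −19457.9; K_B = 48870 − 3248×(4.09 + 18) = −22878.32.
Balance: K_A − x×(3248 − 2207) = K_B, so x = (K_A − K_B)/(3248 − 2207) = 3420.42/1041 = 3.29 km.

3.29 km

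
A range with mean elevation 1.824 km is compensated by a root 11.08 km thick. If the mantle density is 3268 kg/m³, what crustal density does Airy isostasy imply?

ρ_c h = (ρ_m − ρ_c) r → ρ_c (h + r) = ρ_m r → ρ_c = ρ_m r / (h + r).
ρ_c = 3268 × 11.08 km / (1.824 km + 11.08 km) = 2810 kg/m³.

2810 kg/m³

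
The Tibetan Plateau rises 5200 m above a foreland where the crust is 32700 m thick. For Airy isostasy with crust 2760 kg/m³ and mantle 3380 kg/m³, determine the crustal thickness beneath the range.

Root depth r = h ρ_c / (ρ_m − ρ_c) = 5200 m × 2760 / 620 = 23150 m.
Total thickness = T + h + r = 32700 m + 5200 m + 23150 m = 61000 m.

61000 m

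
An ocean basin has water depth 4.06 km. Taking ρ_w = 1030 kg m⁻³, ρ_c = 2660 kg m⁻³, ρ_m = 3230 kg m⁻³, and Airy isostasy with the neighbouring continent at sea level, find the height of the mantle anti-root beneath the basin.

11.6 km

In Airy isostatic equilibrium: replacing crust with seawater at the top is compensated by replacing crust with mantle at the base: d (ρ_c − ρ_w) = a (ρ_m − ρ_c).
a = d (ρ_c − ρ_w)/(ρ_m − ρ_c) = 4.06 km × 1630/570 = 11.6 km.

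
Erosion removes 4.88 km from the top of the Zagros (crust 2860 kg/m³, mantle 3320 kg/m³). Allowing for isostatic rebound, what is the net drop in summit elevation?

Rebound u = e ρ_c/ρ_m = 4.88 km × 2860/3320 = 4.204 km.
Net surface drop = e − u = 4.88 km − 4.204 km = e (ρ_m − ρ_c)/ρ_m = 0.676 km.

0.676 km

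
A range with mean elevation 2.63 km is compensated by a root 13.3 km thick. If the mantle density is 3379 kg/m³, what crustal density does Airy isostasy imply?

ρ_c h = (ρ_m − ρ_c) r → ρ_c (h + r) = ρ_m r → ρ_c = ρ_m r / (h + r).
ρ_c = 3379 × 13.3 km / (2.63 km + 13.3 km) = 2820 kg/m³.

2820 kg/m³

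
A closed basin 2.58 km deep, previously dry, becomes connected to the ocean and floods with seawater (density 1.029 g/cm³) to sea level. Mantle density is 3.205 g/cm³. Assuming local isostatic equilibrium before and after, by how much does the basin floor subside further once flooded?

After flooding the water column is d + s deep. Its weight must equal the weight of mantle displaced by the extra subsidence s: (d + s) ρ_w = s ρ_m.
s = d ρ_w / (ρ_m − ρ_w) = 2.58 km × 1.029/(3.205 − 1.029) = 1.22 km.

1.22 km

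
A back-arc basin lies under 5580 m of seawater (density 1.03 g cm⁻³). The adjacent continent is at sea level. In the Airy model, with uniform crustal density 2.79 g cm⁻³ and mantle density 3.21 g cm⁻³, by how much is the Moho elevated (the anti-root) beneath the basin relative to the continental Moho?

23400 m

In Airy isostatic equilibrium: replacing crust with seawater at the top is compensated by replacing crust with mantle at the base: d (ρ_c − ρ_w) = a (ρ_m − ρ_c).
a = d (ρ_c − ρ_w)/(ρ_m − ρ_c) = 5580 m × 1.76/0.42 = 23400 m.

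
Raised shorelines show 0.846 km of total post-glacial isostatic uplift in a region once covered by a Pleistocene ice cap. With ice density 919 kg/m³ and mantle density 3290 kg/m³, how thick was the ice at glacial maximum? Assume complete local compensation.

3.03 km

u = t ρ_ice/ρ_m → t = u ρ_m/ρ_ice = 0.846 km × 3290/919 = 3.03 km.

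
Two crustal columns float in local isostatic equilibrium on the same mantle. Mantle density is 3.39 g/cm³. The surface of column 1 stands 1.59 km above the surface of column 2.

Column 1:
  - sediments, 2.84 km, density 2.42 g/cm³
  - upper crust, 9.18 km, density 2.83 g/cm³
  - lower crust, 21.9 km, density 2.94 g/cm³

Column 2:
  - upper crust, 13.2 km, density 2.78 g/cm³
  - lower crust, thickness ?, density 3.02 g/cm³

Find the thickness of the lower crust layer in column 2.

11.6 km

Take the compensation level at the base of the deeper column (depth z_c below the surface of column 1) and equate Σ ρ_i t_i down to z_c; mantle fills any gap and the z_c terms cancel.
Column 1: 2.84×2.42 + 9.18×2.83 + 21.9×2.94 + (z_c − 33.92)×3.39
Column 2: 1.59×0 + 13.2×2.78 + x×3.02 + (z_c − 1.59 − 13.2 − x)×3.39
The z_c×3.39 term appears on both sides and cancels. Collect the known terms of each column as K = Σ(ρt)_known − 3.39 × (depth of known layers): K_1 = 97.2382 − 3.39×33.92 = −17.7506; K_2 = 36.696 − 3.39×(1.59 + 13.2) = −13.4421.
Balance: K_1 = K_2 − x×(3.39 − 3.02), so x = (K_2 − K_1)/(3.39 − 3.02) = 4.3085/0.37 = 11.6 km.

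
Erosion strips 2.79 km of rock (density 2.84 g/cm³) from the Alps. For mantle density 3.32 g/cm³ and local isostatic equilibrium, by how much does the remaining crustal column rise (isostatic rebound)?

Unloading: uplift u = e ρ_c/ρ_m = 2.79 km × 2.84/3.32 = 2.39 km.

2.39 km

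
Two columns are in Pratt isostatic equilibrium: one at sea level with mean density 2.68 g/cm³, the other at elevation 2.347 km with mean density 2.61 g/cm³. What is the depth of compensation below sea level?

87.5 km

ρ_ref D = ρ (D + h) → D (ρ_ref − ρ) = ρ h.
D = ρ h/(ρ_ref − ρ) = 2.61 × 2.347 km/(2.68 − 2.61) = 87.5 km.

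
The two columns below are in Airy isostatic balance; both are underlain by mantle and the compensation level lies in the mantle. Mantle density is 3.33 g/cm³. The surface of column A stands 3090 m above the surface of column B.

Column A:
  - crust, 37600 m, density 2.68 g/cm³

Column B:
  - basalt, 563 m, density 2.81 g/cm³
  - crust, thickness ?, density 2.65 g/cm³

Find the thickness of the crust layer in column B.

Take the compensation level at the base of the deeper column (depth z_c below the surface of column A) and equate Σ ρ_i t_i down to z_c; mantle fills any gap and the z_c terms cancel.
Column A: 37600×2.68 + (z_c − 37600)×3.33
Column B: 3090×0 + 563×2.81 + x×2.65 + (z_c − 3090 − 563 − x)×3.33
The z_c×3.33 term appears on both sides and cancels. Collect the known terms of each column as K = Σ(ρt)_known − 3.33 × (depth of known layers): K_A = 100768 − 3.33×37600 = −24440; K_B = 1582.03 − 3.33×(3090 + 563) = −10582.46.
Balance: K_A = K_B − x×(3.33 − 2.65), so x = (K_B − K_A)/(3.33 − 2.65) = 13857.5/0.68 = 20400 m.

20400 m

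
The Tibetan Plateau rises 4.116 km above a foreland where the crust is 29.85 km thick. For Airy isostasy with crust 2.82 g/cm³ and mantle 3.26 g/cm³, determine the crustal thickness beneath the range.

Root depth r = h ρ_c / (ρ_m − ρ_c) = 4.116 km × 2.82 / 0.44 = 26.38 km.
Total thickness = T + h + r = 29.85 km + 4.116 km + 26.38 km = 60.3 km.

60.3 km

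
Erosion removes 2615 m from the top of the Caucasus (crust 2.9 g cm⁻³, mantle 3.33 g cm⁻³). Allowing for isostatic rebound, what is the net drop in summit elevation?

338 m

Rebound u = e ρ_c/ρ_m = 2615 m × 2.9/3.33 = 2277 m.
Net surface drop = e − u = 2615 m − 2277 m = e (ρ_m − ρ_c)/ρ_m = 338 m.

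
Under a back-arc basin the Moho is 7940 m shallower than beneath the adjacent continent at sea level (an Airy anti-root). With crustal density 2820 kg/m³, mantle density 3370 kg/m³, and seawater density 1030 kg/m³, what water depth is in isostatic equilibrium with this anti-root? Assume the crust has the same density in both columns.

2440 m

Replacing a thickness d of crust by seawater at the top must be balanced by replacing crust with mantle at the base: d (ρ_c − ρ_w) = a (ρ_m − ρ_c).
d = a (ρ_m − ρ_c)/(ρ_c − ρ_w) = 7940 m × 550/1790 = 2440 m.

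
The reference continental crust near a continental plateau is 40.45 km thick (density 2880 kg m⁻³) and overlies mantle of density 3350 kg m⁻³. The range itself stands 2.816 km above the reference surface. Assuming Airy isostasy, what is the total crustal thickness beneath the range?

Root depth r = h ρ_c / (ρ_m − ρ_c) = 2.816 km × 2880 / 470 = 17.26 km.
Total thickness = T + h + r = 40.45 km + 2.816 km + 17.26 km = 60.5 km.

60.5 km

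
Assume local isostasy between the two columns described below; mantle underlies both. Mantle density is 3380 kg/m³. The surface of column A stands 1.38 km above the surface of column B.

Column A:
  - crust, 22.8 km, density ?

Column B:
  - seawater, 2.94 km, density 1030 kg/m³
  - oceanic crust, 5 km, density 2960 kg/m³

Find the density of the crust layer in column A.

2780 kg/m³

Take the compensation level at the base of the deeper column (depth z_c below the surface of column A) and equate Σ ρ_i t_i down to z_c; mantle fills any gap and the z_c terms cancel.
Column A: 22.8×ρ + (z_c − 22.8)×3380
Column B: 1.38×0 + 2.94×1030 + 5×2960 + (z_c − 1.38 − 7.94)×3380
The z_c×3380 term appears on both sides and cancels. Collect the known terms of each column as K = Σ(ρt)_known − 3380 × (depth of known layers): K_A = 0 − 3380×22.8 = −77064; K_B = 17828.2 − 3380×(1.38 + 7.94) = −13673.4.
Balance: K_A + 22.8×ρ = K_B, so ρ = (K_B − K_A)/22.8 = 63390.6/22.8 = 2780 kg/m³.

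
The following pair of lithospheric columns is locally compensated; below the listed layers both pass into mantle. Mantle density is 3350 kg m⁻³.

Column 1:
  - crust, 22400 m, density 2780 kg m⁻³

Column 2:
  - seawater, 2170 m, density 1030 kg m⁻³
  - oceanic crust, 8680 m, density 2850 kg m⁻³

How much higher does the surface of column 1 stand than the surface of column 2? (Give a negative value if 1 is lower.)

1010 m

For any compensation level in the mantle, the mantle terms cancel and isostasy reduces to e = (Σt_1 − Σt_2) − (Σ(ρt)_1 − Σ(ρt)_2) / ρ_m.
Σt_1 = 22400 m; Σt_2 = 10850 m; Σ(ρt)_1 = 62272000; Σ(ρt)_2 = 26973100 (in m·kg m⁻³).
e = (22400 − 10850) − (62272000 − 26973100) / 3350 = 1010 m.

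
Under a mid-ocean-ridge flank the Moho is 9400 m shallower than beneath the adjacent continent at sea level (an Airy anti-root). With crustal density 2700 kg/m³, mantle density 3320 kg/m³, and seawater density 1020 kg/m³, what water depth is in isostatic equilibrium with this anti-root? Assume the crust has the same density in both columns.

Replacing a thickness d of crust by seawater at the top must be balanced by replacing crust with mantle at the base: d (ρ_c − ρ_w) = a (ρ_m − ρ_c).
d = a (ρ_m − ρ_c)/(ρ_c − ρ_w) = 9400 m × 620/1680 = 3470 m.

3470 m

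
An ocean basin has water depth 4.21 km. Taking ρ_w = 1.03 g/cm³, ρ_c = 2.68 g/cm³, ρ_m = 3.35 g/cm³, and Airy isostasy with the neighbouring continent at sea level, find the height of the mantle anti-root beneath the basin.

In Airy isostatic equilibrium: replacing crust with seawater at the top is compensated by replacing crust with mantle at the base: d (ρ_c − ρ_w) = a (ρ_m − ρ_c).
a = d (ρ_c − ρ_w)/(ρ_m − ρ_c) = 4.21 km × 1.65/0.67 = 10.4 km.

10.4 km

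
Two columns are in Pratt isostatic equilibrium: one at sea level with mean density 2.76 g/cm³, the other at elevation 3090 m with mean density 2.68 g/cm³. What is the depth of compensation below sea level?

ρ_ref D = ρ (D + h) → D (ρ_ref − ρ) = ρ h.
D = ρ h/(ρ_ref − ρ) = 2.68 × 3090 m/(2.76 − 2.68) = 104000 m.

104000 m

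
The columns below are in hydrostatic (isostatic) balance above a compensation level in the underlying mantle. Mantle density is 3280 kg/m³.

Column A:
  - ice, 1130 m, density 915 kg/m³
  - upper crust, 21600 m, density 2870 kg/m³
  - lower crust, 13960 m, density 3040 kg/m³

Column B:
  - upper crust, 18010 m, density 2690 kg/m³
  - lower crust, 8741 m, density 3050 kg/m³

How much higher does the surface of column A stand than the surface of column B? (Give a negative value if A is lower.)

684 m

For any compensation level in the mantle, the mantle terms cancel and isostasy reduces to e = (Σt_A − Σt_B) − (Σ(ρt)_A − Σ(ρt)_B) / ρ_m.
Σt_A = 36690 m; Σt_B = 26751 m; Σ(ρt)_A = 105464350; Σ(ρt)_B = 75106950 (in m·kg/m³).
e = (36690 − 26751) − (105464350 − 75106950) / 3280 = 684 m.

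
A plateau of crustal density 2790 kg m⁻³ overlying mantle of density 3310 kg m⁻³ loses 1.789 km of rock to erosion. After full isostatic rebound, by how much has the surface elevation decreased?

Rebound u = e ρ_c/ρ_m = 1.789 km × 2790/3310 = 1.508 km.
Net surface drop = e − u = 1.789 km − 1.508 km = e (ρ_m − ρ_c)/ρ_m = 0.281 km.

0.281 km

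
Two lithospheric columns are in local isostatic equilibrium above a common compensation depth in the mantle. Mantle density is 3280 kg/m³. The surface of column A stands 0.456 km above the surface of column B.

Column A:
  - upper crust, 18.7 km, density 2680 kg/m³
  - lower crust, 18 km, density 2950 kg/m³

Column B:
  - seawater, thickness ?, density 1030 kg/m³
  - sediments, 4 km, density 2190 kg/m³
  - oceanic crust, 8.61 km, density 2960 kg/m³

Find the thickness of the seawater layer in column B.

3.8 km

Take the compensation level at the base of the deeper column (depth z_c below the surface of column A) and equate Σ ρ_i t_i down to z_c; mantle fills any gap and the z_c terms cancel.
Column A: 18.7×2680 + 18×2950 + (z_c − 36.7)×3280
Column B: 0.456×0 + x×1030 + 4×2190 + 8.61×2960 + (z_c − 0.456 − 12.61 − x)×3280
The z_c×3280 term appears on both sides and cancels. Collect the known terms of each column as K = Σ(ρt)_known − 3280 × (depth of known layers): K_A = 103216 − 3280×36.7 = −17160; K_B = 34245.6 − 3280×(0.456 + 12.61) = −8610.88.
Balance: K_A = K_B − x×(3280 − 1030), so x = (K_B − K_A)/(3280 − 1030) = 8549.12/2250 = 3.8 km.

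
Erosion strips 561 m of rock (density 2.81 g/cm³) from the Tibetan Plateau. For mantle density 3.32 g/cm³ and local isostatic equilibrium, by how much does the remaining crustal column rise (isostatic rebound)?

475 m

Unloading: uplift u = e ρ_c/ρ_m = 561 m × 2.81/3.32 = 475 m.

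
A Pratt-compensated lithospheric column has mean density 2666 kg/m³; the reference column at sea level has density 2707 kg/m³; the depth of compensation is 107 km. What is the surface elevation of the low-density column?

ρ_ref D = ρ (D + h) → h = D (ρ_ref − ρ)/ρ.
h = 107 km × (2707 − 2666)/2666 = 1.65 km.

1.65 km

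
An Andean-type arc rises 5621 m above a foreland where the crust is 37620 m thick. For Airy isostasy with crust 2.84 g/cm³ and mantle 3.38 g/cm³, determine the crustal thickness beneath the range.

Root depth r = h ρ_c / (ρ_m − ρ_c) = 5621 m × 2.84 / 0.54 = 29560 m.
Total thickness = T + h + r = 37620 m + 5621 m + 29560 m = 72800 m.

72800 m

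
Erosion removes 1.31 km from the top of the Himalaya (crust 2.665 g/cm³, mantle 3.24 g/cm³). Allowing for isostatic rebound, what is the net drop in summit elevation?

Rebound u = e ρ_c/ρ_m = 1.31 km × 2.665/3.24 = 1.078 km.
Net surface drop = e − u = 1.31 km − 1.078 km = e (ρ_m − ρ_c)/ρ_m = 0.232 km.

0.232 km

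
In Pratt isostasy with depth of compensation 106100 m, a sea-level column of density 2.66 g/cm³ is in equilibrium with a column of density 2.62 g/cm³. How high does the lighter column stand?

ρ_ref D = ρ (D + h) → h = D (ρ_ref − ρ)/ρ.
h = 106100 m × (2.66 − 2.62)/2.62 = 1620 m.

1620 m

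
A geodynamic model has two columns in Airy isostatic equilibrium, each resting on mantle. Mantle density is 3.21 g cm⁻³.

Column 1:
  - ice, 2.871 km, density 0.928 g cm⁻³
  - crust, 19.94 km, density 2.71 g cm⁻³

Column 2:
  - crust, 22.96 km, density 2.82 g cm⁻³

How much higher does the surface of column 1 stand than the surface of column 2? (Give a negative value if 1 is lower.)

For any compensation level in the mantle, the mantle terms cancel and isostasy reduces to e = (Σt_1 − Σt_2) − (Σ(ρt)_1 − Σ(ρt)_2) / ρ_m.
Σt_1 = 22.811 km; Σt_2 = 22.96 km; Σ(ρt)_1 = 56.701688; Σ(ρt)_2 = 64.7472 (in km·g cm⁻³).
e = (22.811 − 22.96) − (56.701688 − 64.7472) / 3.21 = 2.36 km.

2.36 km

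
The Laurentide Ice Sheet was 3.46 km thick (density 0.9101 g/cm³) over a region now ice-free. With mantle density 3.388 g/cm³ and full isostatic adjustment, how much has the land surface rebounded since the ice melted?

Removing the load lets mantle flow back in; uplift u satisfies ρ_ice t = ρ_m u.
u = t ρ_ice/ρ_m = 3.46 km × 0.9101/3.388 = 0.929 km.

0.929 km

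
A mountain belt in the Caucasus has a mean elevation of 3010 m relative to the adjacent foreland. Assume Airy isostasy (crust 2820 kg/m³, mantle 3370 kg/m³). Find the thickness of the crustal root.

15400 m

Isostatic balance requires: the weight of the topography is balanced by the buoyancy of the root, ρ_c h = (ρ_m − ρ_c) r.
r = h · ρ_c / (ρ_m − ρ_c) = 3010 m × 2820 / (3370 − 2820) = 15400 m.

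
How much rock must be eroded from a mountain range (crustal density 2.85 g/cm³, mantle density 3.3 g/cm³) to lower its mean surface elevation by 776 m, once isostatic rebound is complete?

Net drop Δ = e − u = e − e ρ_c/ρ_m = e (ρ_m − ρ_c)/ρ_m.
e = Δ ρ_m/(ρ_m − ρ_c) = 776 m × 3.3/0.45 = 5690 m.

5690 m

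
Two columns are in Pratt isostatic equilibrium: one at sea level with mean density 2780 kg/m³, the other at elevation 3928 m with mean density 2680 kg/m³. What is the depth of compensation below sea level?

ρ_ref D = ρ (D + h) → D (ρ_ref − ρ) = ρ h.
D = ρ h/(ρ_ref − ρ) = 2680 × 3928 m/(2780 − 2680) = 105000 m.

105000 m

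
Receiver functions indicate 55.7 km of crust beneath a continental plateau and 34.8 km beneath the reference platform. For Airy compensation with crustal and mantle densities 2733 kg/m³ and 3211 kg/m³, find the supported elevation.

Excess crust Δ = 55.7 km − 34.8 km = 20.9 km, split between elevation h and root r with h + r = Δ.
Airy balance ρ_c h = (ρ_m − ρ_c) r gives r = h ρ_c/(ρ_m − ρ_c), so h (1 + ρ_c/(ρ_m − ρ_c)) = Δ, i.e. h = Δ (ρ_m − ρ_c)/ρ_m.
h = 20.9 km × 478/3211 = 3.11 km.

3.11 km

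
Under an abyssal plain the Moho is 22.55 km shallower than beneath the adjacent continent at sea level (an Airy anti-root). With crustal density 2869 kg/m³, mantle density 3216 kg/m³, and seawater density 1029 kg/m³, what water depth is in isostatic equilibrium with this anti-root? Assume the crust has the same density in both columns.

4.25 km

Replacing a thickness d of crust by seawater at the top must be balanced by replacing crust with mantle at the base: d (ρ_c − ρ_w) = a (ρ_m − ρ_c).
d = a (ρ_m − ρ_c)/(ρ_c − ρ_w) = 22.55 km × 347/1840 = 4.25 km.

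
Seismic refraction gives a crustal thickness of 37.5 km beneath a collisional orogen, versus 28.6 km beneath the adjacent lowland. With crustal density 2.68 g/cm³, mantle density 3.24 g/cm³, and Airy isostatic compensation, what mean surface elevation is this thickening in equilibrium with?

1.54 km

Excess crust Δ = 37.5 km − 28.6 km = 8.9 km, split between elevation h and root r with h + r = Δ.
Airy balance ρ_c h = (ρ_m − ρ_c) r gives r = h ρ_c/(ρ_m − ρ_c), so h (1 + ρ_c/(ρ_m − ρ_c)) = Δ, i.e. h = Δ (ρ_m − ρ_c)/ρ_m.
h = 8.9 km × 0.56/3.24 = 1.54 km.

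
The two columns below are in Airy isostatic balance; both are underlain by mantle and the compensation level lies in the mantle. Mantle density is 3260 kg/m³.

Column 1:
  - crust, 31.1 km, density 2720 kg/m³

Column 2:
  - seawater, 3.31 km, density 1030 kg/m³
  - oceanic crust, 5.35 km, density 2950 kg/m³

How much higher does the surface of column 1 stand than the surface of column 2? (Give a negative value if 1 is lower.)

2.38 km

For any compensation level in the mantle, the mantle terms cancel and isostasy reduces to e = (Σt_1 − Σt_2) − (Σ(ρt)_1 − Σ(ρt)_2) / ρ_m.
Σt_1 = 31.1 km; Σt_2 = 8.66 km; Σ(ρt)_1 = 84592; Σ(ρt)_2 = 19191.8 (in km·kg/m³).
e = (31.1 − 8.66) − (84592 − 19191.8) / 3260 = 2.38 km.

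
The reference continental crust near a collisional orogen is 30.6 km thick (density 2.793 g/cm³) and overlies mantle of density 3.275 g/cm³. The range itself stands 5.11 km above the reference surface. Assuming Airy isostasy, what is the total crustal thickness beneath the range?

65.3 km

Root depth r = h ρ_c / (ρ_m − ρ_c) = 5.11 km × 2.793 / 0.482 = 29.61 km.
Total thickness = T + h + r = 30.6 km + 5.11 km + 29.61 km = 65.3 km.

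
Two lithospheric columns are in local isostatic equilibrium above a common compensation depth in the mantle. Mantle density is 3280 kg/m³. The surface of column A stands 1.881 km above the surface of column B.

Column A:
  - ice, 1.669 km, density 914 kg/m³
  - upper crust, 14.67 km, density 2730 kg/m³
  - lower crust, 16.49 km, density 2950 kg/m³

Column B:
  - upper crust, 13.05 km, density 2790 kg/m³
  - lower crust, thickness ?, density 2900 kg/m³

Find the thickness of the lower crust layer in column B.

Take the compensation level at the base of the deeper column (depth z_c below the surface of column A) and equate Σ ρ_i t_i down to z_c; mantle fills any gap and the z_c terms cancel.
Column A: 1.669×914 + 14.67×2730 + 16.49×2950 + (z_c − 32.829)×3280
Column B: 1.881×0 + 13.05×2790 + x×2900 + (z_c − 1.881 − 13.05 − x)×3280
The z_c×3280 term appears on both sides and cancels. Collect the known terms of each column as K = Σ(ρt)_known − 3280 × (depth of known layers): K_A = 90220.066 − 3280×32.829 = −17459.054; K_B = 36409.5 − 3280×(1.881 + 13.05) = −12564.18.
Balance: K_A = K_B − x×(3280 − 2900), so x = (K_B − K_A)/(3280 − 2900) = 4894.87/380 = 12.9 km.

12.9 km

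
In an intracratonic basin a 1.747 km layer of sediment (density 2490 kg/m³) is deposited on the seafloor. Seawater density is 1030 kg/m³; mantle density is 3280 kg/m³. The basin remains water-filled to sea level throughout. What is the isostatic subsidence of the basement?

1.13 km

Submarine loading: the sediment displaces seawater, and the subsidence is in turn flooded, so s (ρ_m − ρ_w) = t (ρ_sed − ρ_w).
s = 1.747 km × (2490 − 1030) / (3280 − 1030) = 1.13 km.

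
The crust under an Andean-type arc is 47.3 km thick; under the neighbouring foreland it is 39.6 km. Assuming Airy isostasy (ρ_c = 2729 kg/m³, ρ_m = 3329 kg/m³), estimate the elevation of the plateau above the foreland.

1.39 km

Excess crust Δ = 47.3 km − 39.6 km = 7.7 km, split between elevation h and root r with h + r = Δ.
Airy balance ρ_c h = (ρ_m − ρ_c) r gives r = h ρ_c/(ρ_m − ρ_c), so h (1 + ρ_c/(ρ_m − ρ_c)) = Δ, i.e. h = Δ (ρ_m − ρ_c)/ρ_m.
h = 7.7 km × 600/3329 = 1.39 km.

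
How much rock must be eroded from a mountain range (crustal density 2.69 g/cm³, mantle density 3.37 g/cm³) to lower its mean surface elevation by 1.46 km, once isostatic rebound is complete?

7.24 km

Net drop Δ = e − u = e − e ρ_c/ρ_m = e (ρ_m − ρ_c)/ρ_m.
e = Δ ρ_m/(ρ_m − ρ_c) = 1.46 km × 3.37/0.68 = 7.24 km.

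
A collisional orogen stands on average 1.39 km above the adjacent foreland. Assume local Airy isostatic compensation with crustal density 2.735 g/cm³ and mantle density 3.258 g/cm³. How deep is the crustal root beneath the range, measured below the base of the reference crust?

7.27 km

In Airy isostatic equilibrium: the weight of the topography is balanced by the buoyancy of the root, ρ_c h = (ρ_m − ρ_c) r.
r = h · ρ_c / (ρ_m − ρ_c) = 1.39 km × 2.735 / (3.258 − 2.735) = 7.27 km.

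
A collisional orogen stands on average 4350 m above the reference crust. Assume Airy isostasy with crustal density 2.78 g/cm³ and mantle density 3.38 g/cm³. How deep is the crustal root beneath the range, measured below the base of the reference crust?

In Airy isostatic equilibrium: the weight of the topography is balanced by the buoyancy of the root, ρ_c h = (ρ_m − ρ_c) r.
r = h · ρ_c / (ρ_m − ρ_c) = 4350 m × 2.78 / (3.38 − 2.78) = 20200 m.

20200 m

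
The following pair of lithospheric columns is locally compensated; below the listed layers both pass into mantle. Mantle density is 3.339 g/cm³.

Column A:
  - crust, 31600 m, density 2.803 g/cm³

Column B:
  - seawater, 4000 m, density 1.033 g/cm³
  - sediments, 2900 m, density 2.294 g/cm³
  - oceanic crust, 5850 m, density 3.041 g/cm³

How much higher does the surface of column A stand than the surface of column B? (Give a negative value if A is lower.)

For any compensation level in the mantle, the mantle terms cancel and isostasy reduces to e = (Σt_A − Σt_B) − (Σ(ρt)_A − Σ(ρt)_B) / ρ_m.
Σt_A = 31600 m; Σt_B = 12750 m; Σ(ρt)_A = 88574.8; Σ(ρt)_B = 28574.45 (in m·g/cm³).
e = (31600 − 12750) − (88574.8 − 28574.45) / 3.339 = 880 m.

880 m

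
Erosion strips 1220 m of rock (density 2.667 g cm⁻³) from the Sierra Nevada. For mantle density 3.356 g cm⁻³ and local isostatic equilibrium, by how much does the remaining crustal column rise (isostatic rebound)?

970 m

Unloading: uplift u = e ρ_c/ρ_m = 1220 m × 2.667/3.356 = 970 m.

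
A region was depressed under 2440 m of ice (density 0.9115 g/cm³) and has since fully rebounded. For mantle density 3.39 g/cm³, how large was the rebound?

Removing the load lets mantle flow back in; uplift u satisfies ρ_ice t = ρ_m u.
u = t ρ_ice/ρ_m = 2440 m × 0.9115/3.39 = 656 m.

656 m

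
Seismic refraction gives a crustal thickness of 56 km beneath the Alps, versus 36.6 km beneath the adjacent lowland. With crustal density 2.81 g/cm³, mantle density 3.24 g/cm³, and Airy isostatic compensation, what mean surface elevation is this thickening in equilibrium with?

2.57 km

Excess crust Δ = 56 km − 36.6 km = 19.4 km, split between elevation h and root r with h + r = Δ.
Airy balance ρ_c h = (ρ_m − ρ_c) r gives r = h ρ_c/(ρ_m − ρ_c), so h (1 + ρ_c/(ρ_m − ρ_c)) = Δ, i.e. h = Δ (ρ_m − ρ_c)/ρ_m.
h = 19.4 km × 0.43/3.24 = 2.57 km.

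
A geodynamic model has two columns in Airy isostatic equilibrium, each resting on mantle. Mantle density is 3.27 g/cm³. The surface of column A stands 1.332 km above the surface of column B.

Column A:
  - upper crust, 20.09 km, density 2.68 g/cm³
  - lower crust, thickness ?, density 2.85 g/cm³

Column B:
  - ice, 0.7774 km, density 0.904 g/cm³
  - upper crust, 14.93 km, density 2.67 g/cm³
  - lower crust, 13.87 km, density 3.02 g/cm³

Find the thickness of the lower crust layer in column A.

Take the compensation level at the base of the deeper column (depth z_c below the surface of column A) and equate Σ ρ_i t_i down to z_c; mantle fills any gap and the z_c terms cancel.
Column A: 20.09×2.68 + x×2.85 + (z_c − 20.09 − x)×3.27
Column B: 1.332×0 + 0.7774×0.904 + 14.93×2.67 + 13.87×3.02 + (z_c − 1.332 − 29.5774)×3.27
The z_c×3.27 term appears on both sides and cancels. Collect the known terms of each column as K = Σ(ρt)_known − 3.27 × (depth of known layers): K_A = 53.8412 − 3.27×20.09 = −11.8531; K_B = 82.4532696 − 3.27×(1.332 + 29.5774) = −18.6204684.
Balance: K_A − x×(3.27 − 2.85) = K_B, so x = (K_A − K_B)/(3.27 − 2.85) = 6.76737/0.42 = 16.1 km.

16.1 km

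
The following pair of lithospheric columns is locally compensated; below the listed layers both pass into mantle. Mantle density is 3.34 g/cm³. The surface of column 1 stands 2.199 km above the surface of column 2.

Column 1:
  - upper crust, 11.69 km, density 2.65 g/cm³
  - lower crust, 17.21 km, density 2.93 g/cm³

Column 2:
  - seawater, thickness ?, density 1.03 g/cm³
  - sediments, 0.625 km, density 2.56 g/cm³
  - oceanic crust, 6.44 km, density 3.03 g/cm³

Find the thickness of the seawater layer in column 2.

2.29 km

Take the compensation level at the base of the deeper column (depth z_c below the surface of column 1) and equate Σ ρ_i t_i down to z_c; mantle fills any gap and the z_c terms cancel.
Column 1: 11.69×2.65 + 17.21×2.93 + (z_c − 28.9)×3.34
Column 2: 2.199×0 + x×1.03 + 0.625×2.56 + 6.44×3.03 + (z_c − 2.199 − 7.065 − x)×3.34
The z_c×3.34 term appears on both sides and cancels. Collect the known terms of each column as K = Σ(ρt)_known − 3.34 × (depth of known layers): K_1 = 81.4038 − 3.34×28.9 = −15.1222; K_2 = 21.1132 − 3.34×(2.199 + 7.065) = −9.82856.
Balance: K_1 = K_2 − x×(3.34 − 1.03), so x = (K_2 − K_1)/(3.34 − 1.03) = 5.29364/2.31 = 2.29 km.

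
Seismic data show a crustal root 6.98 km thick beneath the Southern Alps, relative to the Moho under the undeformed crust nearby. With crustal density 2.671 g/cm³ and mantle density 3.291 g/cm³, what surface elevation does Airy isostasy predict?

1.62 km

By Archimedes' principle applied to the lithosphere: ρ_c h = (ρ_m − ρ_c) r.
h = r (ρ_m − ρ_c) / ρ_c = 6.98 km × (3.291 − 2.671) / 2.671 = 1.62 km.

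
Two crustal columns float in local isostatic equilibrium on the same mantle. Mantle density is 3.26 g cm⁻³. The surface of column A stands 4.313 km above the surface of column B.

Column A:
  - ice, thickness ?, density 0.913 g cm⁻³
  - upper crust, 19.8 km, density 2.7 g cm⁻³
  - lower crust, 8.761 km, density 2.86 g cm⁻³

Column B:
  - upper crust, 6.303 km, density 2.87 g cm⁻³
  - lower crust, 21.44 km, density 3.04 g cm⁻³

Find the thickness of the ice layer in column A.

2.83 km

Take the compensation level at the base of the deeper column (depth z_c below the surface of column A) and equate Σ ρ_i t_i down to z_c; mantle fills any gap and the z_c terms cancel.
Column A: x×0.913 + 19.8×2.7 + 8.761×2.86 + (z_c − 28.561 − x)×3.26
Column B: 4.313×0 + 6.303×2.87 + 21.44×3.04 + (z_c − 4.313 − 27.743)×3.26
The z_c×3.26 term appears on both sides and cancels. Collect the known terms of each column as K = Σ(ρt)_known − 3.26 × (depth of known layers): K_A = 78.51646 − 3.26×28.561 = −14.5924; K_B = 83.26721 − 3.26×(4.313 + 27.743) = −21.23535.
Balance: K_A − x×(3.26 − 0.913) = K_B, so x = (K_A − K_B)/(3.26 − 0.913) = 6.64295/2.347 = 2.83 km.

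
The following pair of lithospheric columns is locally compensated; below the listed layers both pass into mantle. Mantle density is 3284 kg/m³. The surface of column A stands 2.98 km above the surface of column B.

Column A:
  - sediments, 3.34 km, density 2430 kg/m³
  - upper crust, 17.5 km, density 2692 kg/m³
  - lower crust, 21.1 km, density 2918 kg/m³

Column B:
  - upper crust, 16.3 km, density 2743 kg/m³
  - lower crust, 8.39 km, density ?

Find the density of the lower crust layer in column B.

3010 kg/m³

Take the compensation level at the base of the deeper column (depth z_c below the surface of column A) and equate Σ ρ_i t_i down to z_c; mantle fills any gap and the z_c terms cancel.
Column A: 3.34×2430 + 17.5×2692 + 21.1×2918 + (z_c − 41.94)×3284
Column B: 2.98×0 + 16.3×2743 + 8.39×ρ + (z_c − 2.98 − 24.69)×3284
The z_c×3284 term appears on both sides and cancels. Collect the known terms of each column as K = Σ(ρt)_known − 3284 × (depth of known layers): K_A = 116796 − 3284×41.94 = −20934.96; K_B = 44710.9 − 3284×(2.98 + 24.69) = −46157.38.
Balance: K_A = K_B + 8.39×ρ, so ρ = (K_A − K_B)/8.39 = 25222.4/8.39 = 3010 kg/m³.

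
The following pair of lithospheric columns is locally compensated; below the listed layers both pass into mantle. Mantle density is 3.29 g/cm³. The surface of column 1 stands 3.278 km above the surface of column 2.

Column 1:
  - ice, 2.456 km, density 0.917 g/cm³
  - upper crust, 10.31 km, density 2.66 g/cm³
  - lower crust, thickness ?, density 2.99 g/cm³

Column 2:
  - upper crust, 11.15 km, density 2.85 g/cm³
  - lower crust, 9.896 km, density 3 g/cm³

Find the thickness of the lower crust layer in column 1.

20.8 km

Take the compensation level at the base of the deeper column (depth z_c below the surface of column 1) and equate Σ ρ_i t_i down to z_c; mantle fills any gap and the z_c terms cancel.
Column 1: 2.456×0.917 + 10.31×2.66 + x×2.99 + (z_c − 12.766 − x)×3.29
Column 2: 3.278×0 + 11.15×2.85 + 9.896×3 + (z_c − 3.278 − 21.046)×3.29
The z_c×3.29 term appears on both sides and cancels. Collect the known terms of each column as K = Σ(ρt)_known − 3.29 × (depth of known layers): K_1 = 29.676752 − 3.29×12.766 = −12.323388; K_2 = 61.4655 − 3.29×(3.278 + 21.046) = −18.56046.
Balance: K_1 − x×(3.29 − 2.99) = K_2, so x = (K_1 − K_2)/(3.29 − 2.99) = 6.23707/0.3 = 20.8 km.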